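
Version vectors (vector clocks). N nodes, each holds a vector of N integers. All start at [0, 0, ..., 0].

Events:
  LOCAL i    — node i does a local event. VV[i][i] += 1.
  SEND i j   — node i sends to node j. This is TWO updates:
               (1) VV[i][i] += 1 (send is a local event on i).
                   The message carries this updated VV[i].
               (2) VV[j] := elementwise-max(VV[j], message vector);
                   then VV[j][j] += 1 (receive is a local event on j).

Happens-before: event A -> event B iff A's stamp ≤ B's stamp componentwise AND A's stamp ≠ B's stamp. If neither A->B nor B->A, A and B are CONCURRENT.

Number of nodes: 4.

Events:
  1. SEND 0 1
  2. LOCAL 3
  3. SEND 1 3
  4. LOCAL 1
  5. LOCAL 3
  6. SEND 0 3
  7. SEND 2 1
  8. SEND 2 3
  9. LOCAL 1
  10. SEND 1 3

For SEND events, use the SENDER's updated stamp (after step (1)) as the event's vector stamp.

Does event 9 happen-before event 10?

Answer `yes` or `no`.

Initial: VV[0]=[0, 0, 0, 0]
Initial: VV[1]=[0, 0, 0, 0]
Initial: VV[2]=[0, 0, 0, 0]
Initial: VV[3]=[0, 0, 0, 0]
Event 1: SEND 0->1: VV[0][0]++ -> VV[0]=[1, 0, 0, 0], msg_vec=[1, 0, 0, 0]; VV[1]=max(VV[1],msg_vec) then VV[1][1]++ -> VV[1]=[1, 1, 0, 0]
Event 2: LOCAL 3: VV[3][3]++ -> VV[3]=[0, 0, 0, 1]
Event 3: SEND 1->3: VV[1][1]++ -> VV[1]=[1, 2, 0, 0], msg_vec=[1, 2, 0, 0]; VV[3]=max(VV[3],msg_vec) then VV[3][3]++ -> VV[3]=[1, 2, 0, 2]
Event 4: LOCAL 1: VV[1][1]++ -> VV[1]=[1, 3, 0, 0]
Event 5: LOCAL 3: VV[3][3]++ -> VV[3]=[1, 2, 0, 3]
Event 6: SEND 0->3: VV[0][0]++ -> VV[0]=[2, 0, 0, 0], msg_vec=[2, 0, 0, 0]; VV[3]=max(VV[3],msg_vec) then VV[3][3]++ -> VV[3]=[2, 2, 0, 4]
Event 7: SEND 2->1: VV[2][2]++ -> VV[2]=[0, 0, 1, 0], msg_vec=[0, 0, 1, 0]; VV[1]=max(VV[1],msg_vec) then VV[1][1]++ -> VV[1]=[1, 4, 1, 0]
Event 8: SEND 2->3: VV[2][2]++ -> VV[2]=[0, 0, 2, 0], msg_vec=[0, 0, 2, 0]; VV[3]=max(VV[3],msg_vec) then VV[3][3]++ -> VV[3]=[2, 2, 2, 5]
Event 9: LOCAL 1: VV[1][1]++ -> VV[1]=[1, 5, 1, 0]
Event 10: SEND 1->3: VV[1][1]++ -> VV[1]=[1, 6, 1, 0], msg_vec=[1, 6, 1, 0]; VV[3]=max(VV[3],msg_vec) then VV[3][3]++ -> VV[3]=[2, 6, 2, 6]
Event 9 stamp: [1, 5, 1, 0]
Event 10 stamp: [1, 6, 1, 0]
[1, 5, 1, 0] <= [1, 6, 1, 0]? True. Equal? False. Happens-before: True

Answer: yes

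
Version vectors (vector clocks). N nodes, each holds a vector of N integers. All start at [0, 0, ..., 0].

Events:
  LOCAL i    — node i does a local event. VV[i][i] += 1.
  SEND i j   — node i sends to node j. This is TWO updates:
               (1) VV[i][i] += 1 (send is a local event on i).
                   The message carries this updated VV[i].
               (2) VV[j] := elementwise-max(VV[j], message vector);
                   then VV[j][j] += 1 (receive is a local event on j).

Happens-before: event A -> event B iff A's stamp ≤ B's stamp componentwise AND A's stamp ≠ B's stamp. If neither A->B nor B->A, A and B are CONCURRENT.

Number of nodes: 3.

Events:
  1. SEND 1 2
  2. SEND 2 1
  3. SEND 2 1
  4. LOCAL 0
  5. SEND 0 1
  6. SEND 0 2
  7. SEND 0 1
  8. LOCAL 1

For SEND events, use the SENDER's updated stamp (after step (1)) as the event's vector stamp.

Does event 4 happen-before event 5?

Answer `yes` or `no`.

Answer: yes

Derivation:
Initial: VV[0]=[0, 0, 0]
Initial: VV[1]=[0, 0, 0]
Initial: VV[2]=[0, 0, 0]
Event 1: SEND 1->2: VV[1][1]++ -> VV[1]=[0, 1, 0], msg_vec=[0, 1, 0]; VV[2]=max(VV[2],msg_vec) then VV[2][2]++ -> VV[2]=[0, 1, 1]
Event 2: SEND 2->1: VV[2][2]++ -> VV[2]=[0, 1, 2], msg_vec=[0, 1, 2]; VV[1]=max(VV[1],msg_vec) then VV[1][1]++ -> VV[1]=[0, 2, 2]
Event 3: SEND 2->1: VV[2][2]++ -> VV[2]=[0, 1, 3], msg_vec=[0, 1, 3]; VV[1]=max(VV[1],msg_vec) then VV[1][1]++ -> VV[1]=[0, 3, 3]
Event 4: LOCAL 0: VV[0][0]++ -> VV[0]=[1, 0, 0]
Event 5: SEND 0->1: VV[0][0]++ -> VV[0]=[2, 0, 0], msg_vec=[2, 0, 0]; VV[1]=max(VV[1],msg_vec) then VV[1][1]++ -> VV[1]=[2, 4, 3]
Event 6: SEND 0->2: VV[0][0]++ -> VV[0]=[3, 0, 0], msg_vec=[3, 0, 0]; VV[2]=max(VV[2],msg_vec) then VV[2][2]++ -> VV[2]=[3, 1, 4]
Event 7: SEND 0->1: VV[0][0]++ -> VV[0]=[4, 0, 0], msg_vec=[4, 0, 0]; VV[1]=max(VV[1],msg_vec) then VV[1][1]++ -> VV[1]=[4, 5, 3]
Event 8: LOCAL 1: VV[1][1]++ -> VV[1]=[4, 6, 3]
Event 4 stamp: [1, 0, 0]
Event 5 stamp: [2, 0, 0]
[1, 0, 0] <= [2, 0, 0]? True. Equal? False. Happens-before: True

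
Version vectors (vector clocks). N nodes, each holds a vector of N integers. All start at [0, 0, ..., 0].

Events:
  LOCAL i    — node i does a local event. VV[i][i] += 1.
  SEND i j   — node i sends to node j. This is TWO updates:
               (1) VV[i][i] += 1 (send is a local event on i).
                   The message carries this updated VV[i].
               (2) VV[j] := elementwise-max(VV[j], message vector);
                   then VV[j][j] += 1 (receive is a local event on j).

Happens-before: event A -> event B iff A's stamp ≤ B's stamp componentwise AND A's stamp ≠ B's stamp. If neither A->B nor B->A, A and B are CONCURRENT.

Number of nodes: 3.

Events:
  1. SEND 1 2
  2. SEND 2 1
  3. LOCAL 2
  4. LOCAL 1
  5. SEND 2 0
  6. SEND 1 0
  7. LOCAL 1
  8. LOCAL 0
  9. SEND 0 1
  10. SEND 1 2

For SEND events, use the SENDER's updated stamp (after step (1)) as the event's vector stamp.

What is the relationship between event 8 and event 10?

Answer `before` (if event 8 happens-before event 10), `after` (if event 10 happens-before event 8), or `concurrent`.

Answer: before

Derivation:
Initial: VV[0]=[0, 0, 0]
Initial: VV[1]=[0, 0, 0]
Initial: VV[2]=[0, 0, 0]
Event 1: SEND 1->2: VV[1][1]++ -> VV[1]=[0, 1, 0], msg_vec=[0, 1, 0]; VV[2]=max(VV[2],msg_vec) then VV[2][2]++ -> VV[2]=[0, 1, 1]
Event 2: SEND 2->1: VV[2][2]++ -> VV[2]=[0, 1, 2], msg_vec=[0, 1, 2]; VV[1]=max(VV[1],msg_vec) then VV[1][1]++ -> VV[1]=[0, 2, 2]
Event 3: LOCAL 2: VV[2][2]++ -> VV[2]=[0, 1, 3]
Event 4: LOCAL 1: VV[1][1]++ -> VV[1]=[0, 3, 2]
Event 5: SEND 2->0: VV[2][2]++ -> VV[2]=[0, 1, 4], msg_vec=[0, 1, 4]; VV[0]=max(VV[0],msg_vec) then VV[0][0]++ -> VV[0]=[1, 1, 4]
Event 6: SEND 1->0: VV[1][1]++ -> VV[1]=[0, 4, 2], msg_vec=[0, 4, 2]; VV[0]=max(VV[0],msg_vec) then VV[0][0]++ -> VV[0]=[2, 4, 4]
Event 7: LOCAL 1: VV[1][1]++ -> VV[1]=[0, 5, 2]
Event 8: LOCAL 0: VV[0][0]++ -> VV[0]=[3, 4, 4]
Event 9: SEND 0->1: VV[0][0]++ -> VV[0]=[4, 4, 4], msg_vec=[4, 4, 4]; VV[1]=max(VV[1],msg_vec) then VV[1][1]++ -> VV[1]=[4, 6, 4]
Event 10: SEND 1->2: VV[1][1]++ -> VV[1]=[4, 7, 4], msg_vec=[4, 7, 4]; VV[2]=max(VV[2],msg_vec) then VV[2][2]++ -> VV[2]=[4, 7, 5]
Event 8 stamp: [3, 4, 4]
Event 10 stamp: [4, 7, 4]
[3, 4, 4] <= [4, 7, 4]? True
[4, 7, 4] <= [3, 4, 4]? False
Relation: before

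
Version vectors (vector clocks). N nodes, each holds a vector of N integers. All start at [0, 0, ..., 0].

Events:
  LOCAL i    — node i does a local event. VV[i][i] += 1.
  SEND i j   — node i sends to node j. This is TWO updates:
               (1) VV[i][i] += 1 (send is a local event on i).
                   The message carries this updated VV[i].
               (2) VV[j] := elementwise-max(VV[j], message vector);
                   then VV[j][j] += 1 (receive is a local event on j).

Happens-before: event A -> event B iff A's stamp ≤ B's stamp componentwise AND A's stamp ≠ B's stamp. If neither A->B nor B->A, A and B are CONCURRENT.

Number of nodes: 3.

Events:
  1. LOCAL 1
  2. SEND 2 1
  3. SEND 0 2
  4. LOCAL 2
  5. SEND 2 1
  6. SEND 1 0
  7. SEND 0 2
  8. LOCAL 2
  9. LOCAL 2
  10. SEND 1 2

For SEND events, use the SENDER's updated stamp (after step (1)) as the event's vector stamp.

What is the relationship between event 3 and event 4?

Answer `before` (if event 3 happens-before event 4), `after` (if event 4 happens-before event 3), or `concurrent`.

Initial: VV[0]=[0, 0, 0]
Initial: VV[1]=[0, 0, 0]
Initial: VV[2]=[0, 0, 0]
Event 1: LOCAL 1: VV[1][1]++ -> VV[1]=[0, 1, 0]
Event 2: SEND 2->1: VV[2][2]++ -> VV[2]=[0, 0, 1], msg_vec=[0, 0, 1]; VV[1]=max(VV[1],msg_vec) then VV[1][1]++ -> VV[1]=[0, 2, 1]
Event 3: SEND 0->2: VV[0][0]++ -> VV[0]=[1, 0, 0], msg_vec=[1, 0, 0]; VV[2]=max(VV[2],msg_vec) then VV[2][2]++ -> VV[2]=[1, 0, 2]
Event 4: LOCAL 2: VV[2][2]++ -> VV[2]=[1, 0, 3]
Event 5: SEND 2->1: VV[2][2]++ -> VV[2]=[1, 0, 4], msg_vec=[1, 0, 4]; VV[1]=max(VV[1],msg_vec) then VV[1][1]++ -> VV[1]=[1, 3, 4]
Event 6: SEND 1->0: VV[1][1]++ -> VV[1]=[1, 4, 4], msg_vec=[1, 4, 4]; VV[0]=max(VV[0],msg_vec) then VV[0][0]++ -> VV[0]=[2, 4, 4]
Event 7: SEND 0->2: VV[0][0]++ -> VV[0]=[3, 4, 4], msg_vec=[3, 4, 4]; VV[2]=max(VV[2],msg_vec) then VV[2][2]++ -> VV[2]=[3, 4, 5]
Event 8: LOCAL 2: VV[2][2]++ -> VV[2]=[3, 4, 6]
Event 9: LOCAL 2: VV[2][2]++ -> VV[2]=[3, 4, 7]
Event 10: SEND 1->2: VV[1][1]++ -> VV[1]=[1, 5, 4], msg_vec=[1, 5, 4]; VV[2]=max(VV[2],msg_vec) then VV[2][2]++ -> VV[2]=[3, 5, 8]
Event 3 stamp: [1, 0, 0]
Event 4 stamp: [1, 0, 3]
[1, 0, 0] <= [1, 0, 3]? True
[1, 0, 3] <= [1, 0, 0]? False
Relation: before

Answer: before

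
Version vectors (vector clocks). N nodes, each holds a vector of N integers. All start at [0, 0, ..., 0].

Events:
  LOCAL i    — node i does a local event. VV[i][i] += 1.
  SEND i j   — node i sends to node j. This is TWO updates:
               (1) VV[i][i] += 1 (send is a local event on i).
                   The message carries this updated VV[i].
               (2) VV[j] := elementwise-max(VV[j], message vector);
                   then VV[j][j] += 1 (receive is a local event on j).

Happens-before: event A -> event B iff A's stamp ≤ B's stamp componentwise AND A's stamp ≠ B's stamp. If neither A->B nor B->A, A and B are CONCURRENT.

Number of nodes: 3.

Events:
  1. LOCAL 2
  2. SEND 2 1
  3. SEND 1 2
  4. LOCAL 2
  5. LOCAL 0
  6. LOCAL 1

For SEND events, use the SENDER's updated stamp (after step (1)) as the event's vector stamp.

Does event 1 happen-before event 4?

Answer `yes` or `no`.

Answer: yes

Derivation:
Initial: VV[0]=[0, 0, 0]
Initial: VV[1]=[0, 0, 0]
Initial: VV[2]=[0, 0, 0]
Event 1: LOCAL 2: VV[2][2]++ -> VV[2]=[0, 0, 1]
Event 2: SEND 2->1: VV[2][2]++ -> VV[2]=[0, 0, 2], msg_vec=[0, 0, 2]; VV[1]=max(VV[1],msg_vec) then VV[1][1]++ -> VV[1]=[0, 1, 2]
Event 3: SEND 1->2: VV[1][1]++ -> VV[1]=[0, 2, 2], msg_vec=[0, 2, 2]; VV[2]=max(VV[2],msg_vec) then VV[2][2]++ -> VV[2]=[0, 2, 3]
Event 4: LOCAL 2: VV[2][2]++ -> VV[2]=[0, 2, 4]
Event 5: LOCAL 0: VV[0][0]++ -> VV[0]=[1, 0, 0]
Event 6: LOCAL 1: VV[1][1]++ -> VV[1]=[0, 3, 2]
Event 1 stamp: [0, 0, 1]
Event 4 stamp: [0, 2, 4]
[0, 0, 1] <= [0, 2, 4]? True. Equal? False. Happens-before: True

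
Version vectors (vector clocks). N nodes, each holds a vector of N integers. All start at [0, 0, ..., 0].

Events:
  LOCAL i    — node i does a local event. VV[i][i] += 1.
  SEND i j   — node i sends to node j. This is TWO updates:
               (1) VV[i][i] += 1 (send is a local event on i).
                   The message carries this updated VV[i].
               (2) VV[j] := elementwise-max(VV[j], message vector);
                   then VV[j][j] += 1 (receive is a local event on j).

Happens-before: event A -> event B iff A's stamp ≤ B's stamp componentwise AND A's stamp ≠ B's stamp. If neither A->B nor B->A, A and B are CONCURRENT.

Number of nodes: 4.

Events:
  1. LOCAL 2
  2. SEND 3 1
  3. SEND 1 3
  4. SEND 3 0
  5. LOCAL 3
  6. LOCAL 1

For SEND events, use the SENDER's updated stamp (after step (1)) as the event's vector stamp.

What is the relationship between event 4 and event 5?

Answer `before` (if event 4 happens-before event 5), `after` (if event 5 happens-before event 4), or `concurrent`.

Initial: VV[0]=[0, 0, 0, 0]
Initial: VV[1]=[0, 0, 0, 0]
Initial: VV[2]=[0, 0, 0, 0]
Initial: VV[3]=[0, 0, 0, 0]
Event 1: LOCAL 2: VV[2][2]++ -> VV[2]=[0, 0, 1, 0]
Event 2: SEND 3->1: VV[3][3]++ -> VV[3]=[0, 0, 0, 1], msg_vec=[0, 0, 0, 1]; VV[1]=max(VV[1],msg_vec) then VV[1][1]++ -> VV[1]=[0, 1, 0, 1]
Event 3: SEND 1->3: VV[1][1]++ -> VV[1]=[0, 2, 0, 1], msg_vec=[0, 2, 0, 1]; VV[3]=max(VV[3],msg_vec) then VV[3][3]++ -> VV[3]=[0, 2, 0, 2]
Event 4: SEND 3->0: VV[3][3]++ -> VV[3]=[0, 2, 0, 3], msg_vec=[0, 2, 0, 3]; VV[0]=max(VV[0],msg_vec) then VV[0][0]++ -> VV[0]=[1, 2, 0, 3]
Event 5: LOCAL 3: VV[3][3]++ -> VV[3]=[0, 2, 0, 4]
Event 6: LOCAL 1: VV[1][1]++ -> VV[1]=[0, 3, 0, 1]
Event 4 stamp: [0, 2, 0, 3]
Event 5 stamp: [0, 2, 0, 4]
[0, 2, 0, 3] <= [0, 2, 0, 4]? True
[0, 2, 0, 4] <= [0, 2, 0, 3]? False
Relation: before

Answer: before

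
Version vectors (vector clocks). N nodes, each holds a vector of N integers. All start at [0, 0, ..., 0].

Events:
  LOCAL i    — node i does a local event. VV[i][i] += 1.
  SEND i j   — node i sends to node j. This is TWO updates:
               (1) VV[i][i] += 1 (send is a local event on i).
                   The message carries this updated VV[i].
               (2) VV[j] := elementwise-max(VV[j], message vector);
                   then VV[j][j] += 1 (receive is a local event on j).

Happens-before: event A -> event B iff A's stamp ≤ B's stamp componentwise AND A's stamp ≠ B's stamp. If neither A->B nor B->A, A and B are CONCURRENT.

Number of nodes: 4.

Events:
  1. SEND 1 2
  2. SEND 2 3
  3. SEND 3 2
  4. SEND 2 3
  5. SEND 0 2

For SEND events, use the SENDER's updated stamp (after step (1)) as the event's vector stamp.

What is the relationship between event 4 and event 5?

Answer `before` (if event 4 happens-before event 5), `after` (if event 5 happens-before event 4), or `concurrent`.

Answer: concurrent

Derivation:
Initial: VV[0]=[0, 0, 0, 0]
Initial: VV[1]=[0, 0, 0, 0]
Initial: VV[2]=[0, 0, 0, 0]
Initial: VV[3]=[0, 0, 0, 0]
Event 1: SEND 1->2: VV[1][1]++ -> VV[1]=[0, 1, 0, 0], msg_vec=[0, 1, 0, 0]; VV[2]=max(VV[2],msg_vec) then VV[2][2]++ -> VV[2]=[0, 1, 1, 0]
Event 2: SEND 2->3: VV[2][2]++ -> VV[2]=[0, 1, 2, 0], msg_vec=[0, 1, 2, 0]; VV[3]=max(VV[3],msg_vec) then VV[3][3]++ -> VV[3]=[0, 1, 2, 1]
Event 3: SEND 3->2: VV[3][3]++ -> VV[3]=[0, 1, 2, 2], msg_vec=[0, 1, 2, 2]; VV[2]=max(VV[2],msg_vec) then VV[2][2]++ -> VV[2]=[0, 1, 3, 2]
Event 4: SEND 2->3: VV[2][2]++ -> VV[2]=[0, 1, 4, 2], msg_vec=[0, 1, 4, 2]; VV[3]=max(VV[3],msg_vec) then VV[3][3]++ -> VV[3]=[0, 1, 4, 3]
Event 5: SEND 0->2: VV[0][0]++ -> VV[0]=[1, 0, 0, 0], msg_vec=[1, 0, 0, 0]; VV[2]=max(VV[2],msg_vec) then VV[2][2]++ -> VV[2]=[1, 1, 5, 2]
Event 4 stamp: [0, 1, 4, 2]
Event 5 stamp: [1, 0, 0, 0]
[0, 1, 4, 2] <= [1, 0, 0, 0]? False
[1, 0, 0, 0] <= [0, 1, 4, 2]? False
Relation: concurrent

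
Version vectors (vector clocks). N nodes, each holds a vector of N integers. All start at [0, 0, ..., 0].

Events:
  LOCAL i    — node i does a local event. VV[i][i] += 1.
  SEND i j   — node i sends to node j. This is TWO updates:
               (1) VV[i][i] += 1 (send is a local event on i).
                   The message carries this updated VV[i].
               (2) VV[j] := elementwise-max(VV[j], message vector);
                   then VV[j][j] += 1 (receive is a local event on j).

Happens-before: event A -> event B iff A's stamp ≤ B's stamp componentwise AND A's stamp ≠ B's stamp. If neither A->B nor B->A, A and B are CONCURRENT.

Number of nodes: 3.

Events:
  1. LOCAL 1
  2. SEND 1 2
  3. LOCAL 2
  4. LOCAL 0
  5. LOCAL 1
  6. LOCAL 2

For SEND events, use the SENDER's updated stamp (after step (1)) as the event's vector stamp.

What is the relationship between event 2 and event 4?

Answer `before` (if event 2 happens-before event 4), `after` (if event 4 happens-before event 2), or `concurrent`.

Answer: concurrent

Derivation:
Initial: VV[0]=[0, 0, 0]
Initial: VV[1]=[0, 0, 0]
Initial: VV[2]=[0, 0, 0]
Event 1: LOCAL 1: VV[1][1]++ -> VV[1]=[0, 1, 0]
Event 2: SEND 1->2: VV[1][1]++ -> VV[1]=[0, 2, 0], msg_vec=[0, 2, 0]; VV[2]=max(VV[2],msg_vec) then VV[2][2]++ -> VV[2]=[0, 2, 1]
Event 3: LOCAL 2: VV[2][2]++ -> VV[2]=[0, 2, 2]
Event 4: LOCAL 0: VV[0][0]++ -> VV[0]=[1, 0, 0]
Event 5: LOCAL 1: VV[1][1]++ -> VV[1]=[0, 3, 0]
Event 6: LOCAL 2: VV[2][2]++ -> VV[2]=[0, 2, 3]
Event 2 stamp: [0, 2, 0]
Event 4 stamp: [1, 0, 0]
[0, 2, 0] <= [1, 0, 0]? False
[1, 0, 0] <= [0, 2, 0]? False
Relation: concurrent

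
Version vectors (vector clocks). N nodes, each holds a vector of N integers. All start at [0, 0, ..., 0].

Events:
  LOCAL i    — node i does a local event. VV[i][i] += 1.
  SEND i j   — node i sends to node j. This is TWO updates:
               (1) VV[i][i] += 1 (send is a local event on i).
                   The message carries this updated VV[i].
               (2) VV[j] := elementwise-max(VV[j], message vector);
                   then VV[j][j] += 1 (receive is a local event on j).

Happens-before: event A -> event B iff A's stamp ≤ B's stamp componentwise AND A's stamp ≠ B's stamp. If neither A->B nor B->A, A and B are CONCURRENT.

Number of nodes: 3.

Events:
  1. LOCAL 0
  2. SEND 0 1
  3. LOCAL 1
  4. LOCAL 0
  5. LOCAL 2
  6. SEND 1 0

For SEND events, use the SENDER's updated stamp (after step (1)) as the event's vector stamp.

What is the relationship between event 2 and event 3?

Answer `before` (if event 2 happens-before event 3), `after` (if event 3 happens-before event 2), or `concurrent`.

Initial: VV[0]=[0, 0, 0]
Initial: VV[1]=[0, 0, 0]
Initial: VV[2]=[0, 0, 0]
Event 1: LOCAL 0: VV[0][0]++ -> VV[0]=[1, 0, 0]
Event 2: SEND 0->1: VV[0][0]++ -> VV[0]=[2, 0, 0], msg_vec=[2, 0, 0]; VV[1]=max(VV[1],msg_vec) then VV[1][1]++ -> VV[1]=[2, 1, 0]
Event 3: LOCAL 1: VV[1][1]++ -> VV[1]=[2, 2, 0]
Event 4: LOCAL 0: VV[0][0]++ -> VV[0]=[3, 0, 0]
Event 5: LOCAL 2: VV[2][2]++ -> VV[2]=[0, 0, 1]
Event 6: SEND 1->0: VV[1][1]++ -> VV[1]=[2, 3, 0], msg_vec=[2, 3, 0]; VV[0]=max(VV[0],msg_vec) then VV[0][0]++ -> VV[0]=[4, 3, 0]
Event 2 stamp: [2, 0, 0]
Event 3 stamp: [2, 2, 0]
[2, 0, 0] <= [2, 2, 0]? True
[2, 2, 0] <= [2, 0, 0]? False
Relation: before

Answer: before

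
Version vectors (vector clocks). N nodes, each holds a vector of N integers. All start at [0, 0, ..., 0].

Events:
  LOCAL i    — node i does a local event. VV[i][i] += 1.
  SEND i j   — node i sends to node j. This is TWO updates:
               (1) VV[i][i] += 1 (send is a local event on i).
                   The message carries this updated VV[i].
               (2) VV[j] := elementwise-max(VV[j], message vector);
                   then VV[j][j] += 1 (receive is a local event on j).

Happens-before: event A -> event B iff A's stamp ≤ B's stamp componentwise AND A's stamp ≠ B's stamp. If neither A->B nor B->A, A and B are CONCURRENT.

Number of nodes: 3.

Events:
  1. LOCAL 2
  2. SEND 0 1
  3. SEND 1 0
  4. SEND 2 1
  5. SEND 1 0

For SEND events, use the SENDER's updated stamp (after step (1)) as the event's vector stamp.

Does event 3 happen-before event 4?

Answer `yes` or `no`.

Initial: VV[0]=[0, 0, 0]
Initial: VV[1]=[0, 0, 0]
Initial: VV[2]=[0, 0, 0]
Event 1: LOCAL 2: VV[2][2]++ -> VV[2]=[0, 0, 1]
Event 2: SEND 0->1: VV[0][0]++ -> VV[0]=[1, 0, 0], msg_vec=[1, 0, 0]; VV[1]=max(VV[1],msg_vec) then VV[1][1]++ -> VV[1]=[1, 1, 0]
Event 3: SEND 1->0: VV[1][1]++ -> VV[1]=[1, 2, 0], msg_vec=[1, 2, 0]; VV[0]=max(VV[0],msg_vec) then VV[0][0]++ -> VV[0]=[2, 2, 0]
Event 4: SEND 2->1: VV[2][2]++ -> VV[2]=[0, 0, 2], msg_vec=[0, 0, 2]; VV[1]=max(VV[1],msg_vec) then VV[1][1]++ -> VV[1]=[1, 3, 2]
Event 5: SEND 1->0: VV[1][1]++ -> VV[1]=[1, 4, 2], msg_vec=[1, 4, 2]; VV[0]=max(VV[0],msg_vec) then VV[0][0]++ -> VV[0]=[3, 4, 2]
Event 3 stamp: [1, 2, 0]
Event 4 stamp: [0, 0, 2]
[1, 2, 0] <= [0, 0, 2]? False. Equal? False. Happens-before: False

Answer: no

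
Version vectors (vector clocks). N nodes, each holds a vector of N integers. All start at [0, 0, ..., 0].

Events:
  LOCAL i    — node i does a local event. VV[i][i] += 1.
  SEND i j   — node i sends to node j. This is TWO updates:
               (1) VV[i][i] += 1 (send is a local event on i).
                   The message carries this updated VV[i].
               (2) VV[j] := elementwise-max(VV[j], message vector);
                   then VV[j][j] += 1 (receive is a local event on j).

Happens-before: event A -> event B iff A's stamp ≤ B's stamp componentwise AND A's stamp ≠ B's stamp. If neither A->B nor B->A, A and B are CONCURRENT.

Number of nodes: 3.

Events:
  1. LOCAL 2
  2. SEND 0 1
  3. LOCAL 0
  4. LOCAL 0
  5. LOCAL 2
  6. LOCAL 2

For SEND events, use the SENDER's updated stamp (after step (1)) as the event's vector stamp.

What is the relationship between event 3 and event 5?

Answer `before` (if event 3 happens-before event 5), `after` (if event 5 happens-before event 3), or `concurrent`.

Answer: concurrent

Derivation:
Initial: VV[0]=[0, 0, 0]
Initial: VV[1]=[0, 0, 0]
Initial: VV[2]=[0, 0, 0]
Event 1: LOCAL 2: VV[2][2]++ -> VV[2]=[0, 0, 1]
Event 2: SEND 0->1: VV[0][0]++ -> VV[0]=[1, 0, 0], msg_vec=[1, 0, 0]; VV[1]=max(VV[1],msg_vec) then VV[1][1]++ -> VV[1]=[1, 1, 0]
Event 3: LOCAL 0: VV[0][0]++ -> VV[0]=[2, 0, 0]
Event 4: LOCAL 0: VV[0][0]++ -> VV[0]=[3, 0, 0]
Event 5: LOCAL 2: VV[2][2]++ -> VV[2]=[0, 0, 2]
Event 6: LOCAL 2: VV[2][2]++ -> VV[2]=[0, 0, 3]
Event 3 stamp: [2, 0, 0]
Event 5 stamp: [0, 0, 2]
[2, 0, 0] <= [0, 0, 2]? False
[0, 0, 2] <= [2, 0, 0]? False
Relation: concurrent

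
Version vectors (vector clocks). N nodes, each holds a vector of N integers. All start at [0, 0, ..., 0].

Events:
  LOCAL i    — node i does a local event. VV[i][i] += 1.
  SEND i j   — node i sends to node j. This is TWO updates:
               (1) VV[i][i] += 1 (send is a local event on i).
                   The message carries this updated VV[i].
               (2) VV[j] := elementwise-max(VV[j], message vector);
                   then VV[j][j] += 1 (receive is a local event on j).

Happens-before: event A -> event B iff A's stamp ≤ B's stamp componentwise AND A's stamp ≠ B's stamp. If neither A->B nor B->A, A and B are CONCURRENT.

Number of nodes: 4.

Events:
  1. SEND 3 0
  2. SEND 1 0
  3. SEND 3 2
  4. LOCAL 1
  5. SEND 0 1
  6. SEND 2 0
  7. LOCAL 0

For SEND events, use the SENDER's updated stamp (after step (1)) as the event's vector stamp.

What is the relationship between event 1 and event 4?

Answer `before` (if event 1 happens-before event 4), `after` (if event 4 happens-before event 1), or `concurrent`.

Initial: VV[0]=[0, 0, 0, 0]
Initial: VV[1]=[0, 0, 0, 0]
Initial: VV[2]=[0, 0, 0, 0]
Initial: VV[3]=[0, 0, 0, 0]
Event 1: SEND 3->0: VV[3][3]++ -> VV[3]=[0, 0, 0, 1], msg_vec=[0, 0, 0, 1]; VV[0]=max(VV[0],msg_vec) then VV[0][0]++ -> VV[0]=[1, 0, 0, 1]
Event 2: SEND 1->0: VV[1][1]++ -> VV[1]=[0, 1, 0, 0], msg_vec=[0, 1, 0, 0]; VV[0]=max(VV[0],msg_vec) then VV[0][0]++ -> VV[0]=[2, 1, 0, 1]
Event 3: SEND 3->2: VV[3][3]++ -> VV[3]=[0, 0, 0, 2], msg_vec=[0, 0, 0, 2]; VV[2]=max(VV[2],msg_vec) then VV[2][2]++ -> VV[2]=[0, 0, 1, 2]
Event 4: LOCAL 1: VV[1][1]++ -> VV[1]=[0, 2, 0, 0]
Event 5: SEND 0->1: VV[0][0]++ -> VV[0]=[3, 1, 0, 1], msg_vec=[3, 1, 0, 1]; VV[1]=max(VV[1],msg_vec) then VV[1][1]++ -> VV[1]=[3, 3, 0, 1]
Event 6: SEND 2->0: VV[2][2]++ -> VV[2]=[0, 0, 2, 2], msg_vec=[0, 0, 2, 2]; VV[0]=max(VV[0],msg_vec) then VV[0][0]++ -> VV[0]=[4, 1, 2, 2]
Event 7: LOCAL 0: VV[0][0]++ -> VV[0]=[5, 1, 2, 2]
Event 1 stamp: [0, 0, 0, 1]
Event 4 stamp: [0, 2, 0, 0]
[0, 0, 0, 1] <= [0, 2, 0, 0]? False
[0, 2, 0, 0] <= [0, 0, 0, 1]? False
Relation: concurrent

Answer: concurrent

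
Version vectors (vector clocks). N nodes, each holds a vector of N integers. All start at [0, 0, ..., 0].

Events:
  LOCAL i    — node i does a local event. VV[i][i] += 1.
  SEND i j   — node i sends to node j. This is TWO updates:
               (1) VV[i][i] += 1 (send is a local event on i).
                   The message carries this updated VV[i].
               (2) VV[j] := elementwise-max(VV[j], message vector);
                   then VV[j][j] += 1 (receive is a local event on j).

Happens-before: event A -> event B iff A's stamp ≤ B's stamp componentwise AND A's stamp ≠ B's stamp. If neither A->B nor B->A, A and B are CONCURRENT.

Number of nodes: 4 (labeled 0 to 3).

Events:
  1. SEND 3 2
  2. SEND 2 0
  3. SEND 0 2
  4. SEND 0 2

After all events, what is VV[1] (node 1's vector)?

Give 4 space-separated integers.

Initial: VV[0]=[0, 0, 0, 0]
Initial: VV[1]=[0, 0, 0, 0]
Initial: VV[2]=[0, 0, 0, 0]
Initial: VV[3]=[0, 0, 0, 0]
Event 1: SEND 3->2: VV[3][3]++ -> VV[3]=[0, 0, 0, 1], msg_vec=[0, 0, 0, 1]; VV[2]=max(VV[2],msg_vec) then VV[2][2]++ -> VV[2]=[0, 0, 1, 1]
Event 2: SEND 2->0: VV[2][2]++ -> VV[2]=[0, 0, 2, 1], msg_vec=[0, 0, 2, 1]; VV[0]=max(VV[0],msg_vec) then VV[0][0]++ -> VV[0]=[1, 0, 2, 1]
Event 3: SEND 0->2: VV[0][0]++ -> VV[0]=[2, 0, 2, 1], msg_vec=[2, 0, 2, 1]; VV[2]=max(VV[2],msg_vec) then VV[2][2]++ -> VV[2]=[2, 0, 3, 1]
Event 4: SEND 0->2: VV[0][0]++ -> VV[0]=[3, 0, 2, 1], msg_vec=[3, 0, 2, 1]; VV[2]=max(VV[2],msg_vec) then VV[2][2]++ -> VV[2]=[3, 0, 4, 1]
Final vectors: VV[0]=[3, 0, 2, 1]; VV[1]=[0, 0, 0, 0]; VV[2]=[3, 0, 4, 1]; VV[3]=[0, 0, 0, 1]

Answer: 0 0 0 0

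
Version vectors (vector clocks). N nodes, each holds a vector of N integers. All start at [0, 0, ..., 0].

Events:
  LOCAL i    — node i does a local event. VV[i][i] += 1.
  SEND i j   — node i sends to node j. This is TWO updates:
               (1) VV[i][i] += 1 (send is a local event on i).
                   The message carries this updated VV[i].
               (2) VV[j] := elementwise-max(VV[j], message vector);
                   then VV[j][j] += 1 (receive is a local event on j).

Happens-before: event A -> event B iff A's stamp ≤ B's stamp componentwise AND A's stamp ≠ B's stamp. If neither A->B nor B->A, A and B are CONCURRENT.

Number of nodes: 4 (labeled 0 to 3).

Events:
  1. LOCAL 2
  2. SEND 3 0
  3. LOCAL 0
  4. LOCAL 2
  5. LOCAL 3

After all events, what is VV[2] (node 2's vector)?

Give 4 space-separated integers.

Answer: 0 0 2 0

Derivation:
Initial: VV[0]=[0, 0, 0, 0]
Initial: VV[1]=[0, 0, 0, 0]
Initial: VV[2]=[0, 0, 0, 0]
Initial: VV[3]=[0, 0, 0, 0]
Event 1: LOCAL 2: VV[2][2]++ -> VV[2]=[0, 0, 1, 0]
Event 2: SEND 3->0: VV[3][3]++ -> VV[3]=[0, 0, 0, 1], msg_vec=[0, 0, 0, 1]; VV[0]=max(VV[0],msg_vec) then VV[0][0]++ -> VV[0]=[1, 0, 0, 1]
Event 3: LOCAL 0: VV[0][0]++ -> VV[0]=[2, 0, 0, 1]
Event 4: LOCAL 2: VV[2][2]++ -> VV[2]=[0, 0, 2, 0]
Event 5: LOCAL 3: VV[3][3]++ -> VV[3]=[0, 0, 0, 2]
Final vectors: VV[0]=[2, 0, 0, 1]; VV[1]=[0, 0, 0, 0]; VV[2]=[0, 0, 2, 0]; VV[3]=[0, 0, 0, 2]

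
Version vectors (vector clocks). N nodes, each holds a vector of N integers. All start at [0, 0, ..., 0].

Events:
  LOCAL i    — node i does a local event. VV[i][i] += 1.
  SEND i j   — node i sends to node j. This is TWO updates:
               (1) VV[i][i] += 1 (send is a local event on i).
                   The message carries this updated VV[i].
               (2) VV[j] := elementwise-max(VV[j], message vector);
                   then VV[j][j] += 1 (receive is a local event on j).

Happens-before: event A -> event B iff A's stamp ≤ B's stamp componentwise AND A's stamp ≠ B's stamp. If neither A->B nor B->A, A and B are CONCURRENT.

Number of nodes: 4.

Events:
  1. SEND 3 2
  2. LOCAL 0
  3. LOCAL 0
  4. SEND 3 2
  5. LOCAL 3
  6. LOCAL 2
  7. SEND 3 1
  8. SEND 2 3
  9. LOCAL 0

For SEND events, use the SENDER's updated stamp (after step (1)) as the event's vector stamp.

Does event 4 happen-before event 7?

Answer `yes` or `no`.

Answer: yes

Derivation:
Initial: VV[0]=[0, 0, 0, 0]
Initial: VV[1]=[0, 0, 0, 0]
Initial: VV[2]=[0, 0, 0, 0]
Initial: VV[3]=[0, 0, 0, 0]
Event 1: SEND 3->2: VV[3][3]++ -> VV[3]=[0, 0, 0, 1], msg_vec=[0, 0, 0, 1]; VV[2]=max(VV[2],msg_vec) then VV[2][2]++ -> VV[2]=[0, 0, 1, 1]
Event 2: LOCAL 0: VV[0][0]++ -> VV[0]=[1, 0, 0, 0]
Event 3: LOCAL 0: VV[0][0]++ -> VV[0]=[2, 0, 0, 0]
Event 4: SEND 3->2: VV[3][3]++ -> VV[3]=[0, 0, 0, 2], msg_vec=[0, 0, 0, 2]; VV[2]=max(VV[2],msg_vec) then VV[2][2]++ -> VV[2]=[0, 0, 2, 2]
Event 5: LOCAL 3: VV[3][3]++ -> VV[3]=[0, 0, 0, 3]
Event 6: LOCAL 2: VV[2][2]++ -> VV[2]=[0, 0, 3, 2]
Event 7: SEND 3->1: VV[3][3]++ -> VV[3]=[0, 0, 0, 4], msg_vec=[0, 0, 0, 4]; VV[1]=max(VV[1],msg_vec) then VV[1][1]++ -> VV[1]=[0, 1, 0, 4]
Event 8: SEND 2->3: VV[2][2]++ -> VV[2]=[0, 0, 4, 2], msg_vec=[0, 0, 4, 2]; VV[3]=max(VV[3],msg_vec) then VV[3][3]++ -> VV[3]=[0, 0, 4, 5]
Event 9: LOCAL 0: VV[0][0]++ -> VV[0]=[3, 0, 0, 0]
Event 4 stamp: [0, 0, 0, 2]
Event 7 stamp: [0, 0, 0, 4]
[0, 0, 0, 2] <= [0, 0, 0, 4]? True. Equal? False. Happens-before: True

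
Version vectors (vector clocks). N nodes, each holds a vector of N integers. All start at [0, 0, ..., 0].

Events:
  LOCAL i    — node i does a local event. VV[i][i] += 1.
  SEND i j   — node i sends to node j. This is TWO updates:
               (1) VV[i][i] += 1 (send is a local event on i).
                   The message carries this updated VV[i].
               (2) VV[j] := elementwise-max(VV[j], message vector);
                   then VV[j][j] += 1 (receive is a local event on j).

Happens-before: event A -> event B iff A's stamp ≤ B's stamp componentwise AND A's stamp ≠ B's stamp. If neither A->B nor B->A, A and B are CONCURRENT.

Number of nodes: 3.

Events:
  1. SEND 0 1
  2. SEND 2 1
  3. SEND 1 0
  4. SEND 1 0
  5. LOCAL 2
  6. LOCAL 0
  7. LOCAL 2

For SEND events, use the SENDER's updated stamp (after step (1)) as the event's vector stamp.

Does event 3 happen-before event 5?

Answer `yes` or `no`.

Answer: no

Derivation:
Initial: VV[0]=[0, 0, 0]
Initial: VV[1]=[0, 0, 0]
Initial: VV[2]=[0, 0, 0]
Event 1: SEND 0->1: VV[0][0]++ -> VV[0]=[1, 0, 0], msg_vec=[1, 0, 0]; VV[1]=max(VV[1],msg_vec) then VV[1][1]++ -> VV[1]=[1, 1, 0]
Event 2: SEND 2->1: VV[2][2]++ -> VV[2]=[0, 0, 1], msg_vec=[0, 0, 1]; VV[1]=max(VV[1],msg_vec) then VV[1][1]++ -> VV[1]=[1, 2, 1]
Event 3: SEND 1->0: VV[1][1]++ -> VV[1]=[1, 3, 1], msg_vec=[1, 3, 1]; VV[0]=max(VV[0],msg_vec) then VV[0][0]++ -> VV[0]=[2, 3, 1]
Event 4: SEND 1->0: VV[1][1]++ -> VV[1]=[1, 4, 1], msg_vec=[1, 4, 1]; VV[0]=max(VV[0],msg_vec) then VV[0][0]++ -> VV[0]=[3, 4, 1]
Event 5: LOCAL 2: VV[2][2]++ -> VV[2]=[0, 0, 2]
Event 6: LOCAL 0: VV[0][0]++ -> VV[0]=[4, 4, 1]
Event 7: LOCAL 2: VV[2][2]++ -> VV[2]=[0, 0, 3]
Event 3 stamp: [1, 3, 1]
Event 5 stamp: [0, 0, 2]
[1, 3, 1] <= [0, 0, 2]? False. Equal? False. Happens-before: False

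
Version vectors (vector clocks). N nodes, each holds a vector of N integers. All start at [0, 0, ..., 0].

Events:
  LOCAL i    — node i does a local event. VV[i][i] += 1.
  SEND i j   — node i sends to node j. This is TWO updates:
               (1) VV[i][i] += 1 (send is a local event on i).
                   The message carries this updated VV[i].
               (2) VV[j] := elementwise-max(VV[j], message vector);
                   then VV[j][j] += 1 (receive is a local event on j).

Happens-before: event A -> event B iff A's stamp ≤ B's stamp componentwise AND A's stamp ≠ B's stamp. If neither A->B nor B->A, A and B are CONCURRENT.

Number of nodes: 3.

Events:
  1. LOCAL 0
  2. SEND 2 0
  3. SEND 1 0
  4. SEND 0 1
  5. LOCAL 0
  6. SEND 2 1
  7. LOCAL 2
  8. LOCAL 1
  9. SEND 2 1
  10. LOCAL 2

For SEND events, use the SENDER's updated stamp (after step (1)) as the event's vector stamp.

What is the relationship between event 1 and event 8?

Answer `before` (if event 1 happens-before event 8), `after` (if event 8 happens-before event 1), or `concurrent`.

Initial: VV[0]=[0, 0, 0]
Initial: VV[1]=[0, 0, 0]
Initial: VV[2]=[0, 0, 0]
Event 1: LOCAL 0: VV[0][0]++ -> VV[0]=[1, 0, 0]
Event 2: SEND 2->0: VV[2][2]++ -> VV[2]=[0, 0, 1], msg_vec=[0, 0, 1]; VV[0]=max(VV[0],msg_vec) then VV[0][0]++ -> VV[0]=[2, 0, 1]
Event 3: SEND 1->0: VV[1][1]++ -> VV[1]=[0, 1, 0], msg_vec=[0, 1, 0]; VV[0]=max(VV[0],msg_vec) then VV[0][0]++ -> VV[0]=[3, 1, 1]
Event 4: SEND 0->1: VV[0][0]++ -> VV[0]=[4, 1, 1], msg_vec=[4, 1, 1]; VV[1]=max(VV[1],msg_vec) then VV[1][1]++ -> VV[1]=[4, 2, 1]
Event 5: LOCAL 0: VV[0][0]++ -> VV[0]=[5, 1, 1]
Event 6: SEND 2->1: VV[2][2]++ -> VV[2]=[0, 0, 2], msg_vec=[0, 0, 2]; VV[1]=max(VV[1],msg_vec) then VV[1][1]++ -> VV[1]=[4, 3, 2]
Event 7: LOCAL 2: VV[2][2]++ -> VV[2]=[0, 0, 3]
Event 8: LOCAL 1: VV[1][1]++ -> VV[1]=[4, 4, 2]
Event 9: SEND 2->1: VV[2][2]++ -> VV[2]=[0, 0, 4], msg_vec=[0, 0, 4]; VV[1]=max(VV[1],msg_vec) then VV[1][1]++ -> VV[1]=[4, 5, 4]
Event 10: LOCAL 2: VV[2][2]++ -> VV[2]=[0, 0, 5]
Event 1 stamp: [1, 0, 0]
Event 8 stamp: [4, 4, 2]
[1, 0, 0] <= [4, 4, 2]? True
[4, 4, 2] <= [1, 0, 0]? False
Relation: before

Answer: before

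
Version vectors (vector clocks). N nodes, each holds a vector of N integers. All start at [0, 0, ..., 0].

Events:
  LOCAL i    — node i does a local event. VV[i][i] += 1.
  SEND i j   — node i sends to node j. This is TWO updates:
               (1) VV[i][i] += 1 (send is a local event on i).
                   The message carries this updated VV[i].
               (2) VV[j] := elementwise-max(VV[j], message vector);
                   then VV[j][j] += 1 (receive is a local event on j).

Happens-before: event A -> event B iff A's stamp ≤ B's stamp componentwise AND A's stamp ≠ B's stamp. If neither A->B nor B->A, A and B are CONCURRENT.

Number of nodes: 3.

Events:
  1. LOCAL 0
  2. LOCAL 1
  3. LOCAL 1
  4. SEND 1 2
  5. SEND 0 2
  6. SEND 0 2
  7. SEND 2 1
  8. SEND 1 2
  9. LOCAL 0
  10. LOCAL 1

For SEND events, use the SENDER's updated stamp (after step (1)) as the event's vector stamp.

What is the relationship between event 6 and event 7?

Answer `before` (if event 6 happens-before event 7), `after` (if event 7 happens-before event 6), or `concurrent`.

Answer: before

Derivation:
Initial: VV[0]=[0, 0, 0]
Initial: VV[1]=[0, 0, 0]
Initial: VV[2]=[0, 0, 0]
Event 1: LOCAL 0: VV[0][0]++ -> VV[0]=[1, 0, 0]
Event 2: LOCAL 1: VV[1][1]++ -> VV[1]=[0, 1, 0]
Event 3: LOCAL 1: VV[1][1]++ -> VV[1]=[0, 2, 0]
Event 4: SEND 1->2: VV[1][1]++ -> VV[1]=[0, 3, 0], msg_vec=[0, 3, 0]; VV[2]=max(VV[2],msg_vec) then VV[2][2]++ -> VV[2]=[0, 3, 1]
Event 5: SEND 0->2: VV[0][0]++ -> VV[0]=[2, 0, 0], msg_vec=[2, 0, 0]; VV[2]=max(VV[2],msg_vec) then VV[2][2]++ -> VV[2]=[2, 3, 2]
Event 6: SEND 0->2: VV[0][0]++ -> VV[0]=[3, 0, 0], msg_vec=[3, 0, 0]; VV[2]=max(VV[2],msg_vec) then VV[2][2]++ -> VV[2]=[3, 3, 3]
Event 7: SEND 2->1: VV[2][2]++ -> VV[2]=[3, 3, 4], msg_vec=[3, 3, 4]; VV[1]=max(VV[1],msg_vec) then VV[1][1]++ -> VV[1]=[3, 4, 4]
Event 8: SEND 1->2: VV[1][1]++ -> VV[1]=[3, 5, 4], msg_vec=[3, 5, 4]; VV[2]=max(VV[2],msg_vec) then VV[2][2]++ -> VV[2]=[3, 5, 5]
Event 9: LOCAL 0: VV[0][0]++ -> VV[0]=[4, 0, 0]
Event 10: LOCAL 1: VV[1][1]++ -> VV[1]=[3, 6, 4]
Event 6 stamp: [3, 0, 0]
Event 7 stamp: [3, 3, 4]
[3, 0, 0] <= [3, 3, 4]? True
[3, 3, 4] <= [3, 0, 0]? False
Relation: before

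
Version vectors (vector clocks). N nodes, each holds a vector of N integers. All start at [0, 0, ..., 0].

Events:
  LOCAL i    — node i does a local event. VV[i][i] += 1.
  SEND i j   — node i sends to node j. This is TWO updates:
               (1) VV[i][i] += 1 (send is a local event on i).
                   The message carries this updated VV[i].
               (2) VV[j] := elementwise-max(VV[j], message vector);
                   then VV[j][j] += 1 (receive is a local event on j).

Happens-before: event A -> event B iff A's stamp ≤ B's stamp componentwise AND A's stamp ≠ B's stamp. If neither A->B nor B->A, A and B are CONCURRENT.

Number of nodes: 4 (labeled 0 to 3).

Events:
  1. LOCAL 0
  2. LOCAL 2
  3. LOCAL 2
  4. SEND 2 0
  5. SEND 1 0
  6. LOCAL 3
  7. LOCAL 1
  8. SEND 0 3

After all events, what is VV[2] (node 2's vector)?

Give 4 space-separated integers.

Initial: VV[0]=[0, 0, 0, 0]
Initial: VV[1]=[0, 0, 0, 0]
Initial: VV[2]=[0, 0, 0, 0]
Initial: VV[3]=[0, 0, 0, 0]
Event 1: LOCAL 0: VV[0][0]++ -> VV[0]=[1, 0, 0, 0]
Event 2: LOCAL 2: VV[2][2]++ -> VV[2]=[0, 0, 1, 0]
Event 3: LOCAL 2: VV[2][2]++ -> VV[2]=[0, 0, 2, 0]
Event 4: SEND 2->0: VV[2][2]++ -> VV[2]=[0, 0, 3, 0], msg_vec=[0, 0, 3, 0]; VV[0]=max(VV[0],msg_vec) then VV[0][0]++ -> VV[0]=[2, 0, 3, 0]
Event 5: SEND 1->0: VV[1][1]++ -> VV[1]=[0, 1, 0, 0], msg_vec=[0, 1, 0, 0]; VV[0]=max(VV[0],msg_vec) then VV[0][0]++ -> VV[0]=[3, 1, 3, 0]
Event 6: LOCAL 3: VV[3][3]++ -> VV[3]=[0, 0, 0, 1]
Event 7: LOCAL 1: VV[1][1]++ -> VV[1]=[0, 2, 0, 0]
Event 8: SEND 0->3: VV[0][0]++ -> VV[0]=[4, 1, 3, 0], msg_vec=[4, 1, 3, 0]; VV[3]=max(VV[3],msg_vec) then VV[3][3]++ -> VV[3]=[4, 1, 3, 2]
Final vectors: VV[0]=[4, 1, 3, 0]; VV[1]=[0, 2, 0, 0]; VV[2]=[0, 0, 3, 0]; VV[3]=[4, 1, 3, 2]

Answer: 0 0 3 0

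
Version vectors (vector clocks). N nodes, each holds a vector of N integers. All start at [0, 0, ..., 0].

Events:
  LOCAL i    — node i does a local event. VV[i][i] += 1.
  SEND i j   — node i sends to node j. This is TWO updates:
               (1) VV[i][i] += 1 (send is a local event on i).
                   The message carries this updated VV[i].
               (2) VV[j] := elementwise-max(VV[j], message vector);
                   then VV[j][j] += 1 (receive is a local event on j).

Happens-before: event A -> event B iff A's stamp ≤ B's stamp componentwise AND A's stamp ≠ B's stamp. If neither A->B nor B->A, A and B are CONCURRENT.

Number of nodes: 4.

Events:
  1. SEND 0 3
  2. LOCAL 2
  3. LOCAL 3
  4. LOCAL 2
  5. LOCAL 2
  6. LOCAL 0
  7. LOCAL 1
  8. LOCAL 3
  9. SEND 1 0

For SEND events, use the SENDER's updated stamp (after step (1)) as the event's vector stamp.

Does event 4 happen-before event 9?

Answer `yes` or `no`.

Answer: no

Derivation:
Initial: VV[0]=[0, 0, 0, 0]
Initial: VV[1]=[0, 0, 0, 0]
Initial: VV[2]=[0, 0, 0, 0]
Initial: VV[3]=[0, 0, 0, 0]
Event 1: SEND 0->3: VV[0][0]++ -> VV[0]=[1, 0, 0, 0], msg_vec=[1, 0, 0, 0]; VV[3]=max(VV[3],msg_vec) then VV[3][3]++ -> VV[3]=[1, 0, 0, 1]
Event 2: LOCAL 2: VV[2][2]++ -> VV[2]=[0, 0, 1, 0]
Event 3: LOCAL 3: VV[3][3]++ -> VV[3]=[1, 0, 0, 2]
Event 4: LOCAL 2: VV[2][2]++ -> VV[2]=[0, 0, 2, 0]
Event 5: LOCAL 2: VV[2][2]++ -> VV[2]=[0, 0, 3, 0]
Event 6: LOCAL 0: VV[0][0]++ -> VV[0]=[2, 0, 0, 0]
Event 7: LOCAL 1: VV[1][1]++ -> VV[1]=[0, 1, 0, 0]
Event 8: LOCAL 3: VV[3][3]++ -> VV[3]=[1, 0, 0, 3]
Event 9: SEND 1->0: VV[1][1]++ -> VV[1]=[0, 2, 0, 0], msg_vec=[0, 2, 0, 0]; VV[0]=max(VV[0],msg_vec) then VV[0][0]++ -> VV[0]=[3, 2, 0, 0]
Event 4 stamp: [0, 0, 2, 0]
Event 9 stamp: [0, 2, 0, 0]
[0, 0, 2, 0] <= [0, 2, 0, 0]? False. Equal? False. Happens-before: False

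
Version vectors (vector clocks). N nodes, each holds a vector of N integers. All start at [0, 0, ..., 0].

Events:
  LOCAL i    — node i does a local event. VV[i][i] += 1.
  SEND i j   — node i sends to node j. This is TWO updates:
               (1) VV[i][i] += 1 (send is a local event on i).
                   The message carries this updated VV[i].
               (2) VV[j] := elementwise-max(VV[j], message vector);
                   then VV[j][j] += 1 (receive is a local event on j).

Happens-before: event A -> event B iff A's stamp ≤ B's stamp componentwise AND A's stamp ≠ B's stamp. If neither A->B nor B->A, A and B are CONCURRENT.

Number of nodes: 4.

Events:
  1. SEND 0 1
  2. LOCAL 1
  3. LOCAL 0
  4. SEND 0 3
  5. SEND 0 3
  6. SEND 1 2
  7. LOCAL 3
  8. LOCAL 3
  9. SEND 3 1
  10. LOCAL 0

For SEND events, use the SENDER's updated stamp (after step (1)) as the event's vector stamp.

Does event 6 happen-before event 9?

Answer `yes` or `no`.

Answer: no

Derivation:
Initial: VV[0]=[0, 0, 0, 0]
Initial: VV[1]=[0, 0, 0, 0]
Initial: VV[2]=[0, 0, 0, 0]
Initial: VV[3]=[0, 0, 0, 0]
Event 1: SEND 0->1: VV[0][0]++ -> VV[0]=[1, 0, 0, 0], msg_vec=[1, 0, 0, 0]; VV[1]=max(VV[1],msg_vec) then VV[1][1]++ -> VV[1]=[1, 1, 0, 0]
Event 2: LOCAL 1: VV[1][1]++ -> VV[1]=[1, 2, 0, 0]
Event 3: LOCAL 0: VV[0][0]++ -> VV[0]=[2, 0, 0, 0]
Event 4: SEND 0->3: VV[0][0]++ -> VV[0]=[3, 0, 0, 0], msg_vec=[3, 0, 0, 0]; VV[3]=max(VV[3],msg_vec) then VV[3][3]++ -> VV[3]=[3, 0, 0, 1]
Event 5: SEND 0->3: VV[0][0]++ -> VV[0]=[4, 0, 0, 0], msg_vec=[4, 0, 0, 0]; VV[3]=max(VV[3],msg_vec) then VV[3][3]++ -> VV[3]=[4, 0, 0, 2]
Event 6: SEND 1->2: VV[1][1]++ -> VV[1]=[1, 3, 0, 0], msg_vec=[1, 3, 0, 0]; VV[2]=max(VV[2],msg_vec) then VV[2][2]++ -> VV[2]=[1, 3, 1, 0]
Event 7: LOCAL 3: VV[3][3]++ -> VV[3]=[4, 0, 0, 3]
Event 8: LOCAL 3: VV[3][3]++ -> VV[3]=[4, 0, 0, 4]
Event 9: SEND 3->1: VV[3][3]++ -> VV[3]=[4, 0, 0, 5], msg_vec=[4, 0, 0, 5]; VV[1]=max(VV[1],msg_vec) then VV[1][1]++ -> VV[1]=[4, 4, 0, 5]
Event 10: LOCAL 0: VV[0][0]++ -> VV[0]=[5, 0, 0, 0]
Event 6 stamp: [1, 3, 0, 0]
Event 9 stamp: [4, 0, 0, 5]
[1, 3, 0, 0] <= [4, 0, 0, 5]? False. Equal? False. Happens-before: False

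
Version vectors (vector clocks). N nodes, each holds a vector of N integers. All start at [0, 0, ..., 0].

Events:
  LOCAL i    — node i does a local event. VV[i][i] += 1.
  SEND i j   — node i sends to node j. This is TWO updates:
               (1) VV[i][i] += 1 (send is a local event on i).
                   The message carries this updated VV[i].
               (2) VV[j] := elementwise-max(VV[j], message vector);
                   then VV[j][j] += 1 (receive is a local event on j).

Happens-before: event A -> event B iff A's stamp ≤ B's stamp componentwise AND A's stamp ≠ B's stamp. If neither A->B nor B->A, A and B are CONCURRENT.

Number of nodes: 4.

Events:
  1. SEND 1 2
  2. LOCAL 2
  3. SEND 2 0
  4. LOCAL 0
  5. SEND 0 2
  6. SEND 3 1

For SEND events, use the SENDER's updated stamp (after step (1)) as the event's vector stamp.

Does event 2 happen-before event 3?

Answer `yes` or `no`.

Answer: yes

Derivation:
Initial: VV[0]=[0, 0, 0, 0]
Initial: VV[1]=[0, 0, 0, 0]
Initial: VV[2]=[0, 0, 0, 0]
Initial: VV[3]=[0, 0, 0, 0]
Event 1: SEND 1->2: VV[1][1]++ -> VV[1]=[0, 1, 0, 0], msg_vec=[0, 1, 0, 0]; VV[2]=max(VV[2],msg_vec) then VV[2][2]++ -> VV[2]=[0, 1, 1, 0]
Event 2: LOCAL 2: VV[2][2]++ -> VV[2]=[0, 1, 2, 0]
Event 3: SEND 2->0: VV[2][2]++ -> VV[2]=[0, 1, 3, 0], msg_vec=[0, 1, 3, 0]; VV[0]=max(VV[0],msg_vec) then VV[0][0]++ -> VV[0]=[1, 1, 3, 0]
Event 4: LOCAL 0: VV[0][0]++ -> VV[0]=[2, 1, 3, 0]
Event 5: SEND 0->2: VV[0][0]++ -> VV[0]=[3, 1, 3, 0], msg_vec=[3, 1, 3, 0]; VV[2]=max(VV[2],msg_vec) then VV[2][2]++ -> VV[2]=[3, 1, 4, 0]
Event 6: SEND 3->1: VV[3][3]++ -> VV[3]=[0, 0, 0, 1], msg_vec=[0, 0, 0, 1]; VV[1]=max(VV[1],msg_vec) then VV[1][1]++ -> VV[1]=[0, 2, 0, 1]
Event 2 stamp: [0, 1, 2, 0]
Event 3 stamp: [0, 1, 3, 0]
[0, 1, 2, 0] <= [0, 1, 3, 0]? True. Equal? False. Happens-before: True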